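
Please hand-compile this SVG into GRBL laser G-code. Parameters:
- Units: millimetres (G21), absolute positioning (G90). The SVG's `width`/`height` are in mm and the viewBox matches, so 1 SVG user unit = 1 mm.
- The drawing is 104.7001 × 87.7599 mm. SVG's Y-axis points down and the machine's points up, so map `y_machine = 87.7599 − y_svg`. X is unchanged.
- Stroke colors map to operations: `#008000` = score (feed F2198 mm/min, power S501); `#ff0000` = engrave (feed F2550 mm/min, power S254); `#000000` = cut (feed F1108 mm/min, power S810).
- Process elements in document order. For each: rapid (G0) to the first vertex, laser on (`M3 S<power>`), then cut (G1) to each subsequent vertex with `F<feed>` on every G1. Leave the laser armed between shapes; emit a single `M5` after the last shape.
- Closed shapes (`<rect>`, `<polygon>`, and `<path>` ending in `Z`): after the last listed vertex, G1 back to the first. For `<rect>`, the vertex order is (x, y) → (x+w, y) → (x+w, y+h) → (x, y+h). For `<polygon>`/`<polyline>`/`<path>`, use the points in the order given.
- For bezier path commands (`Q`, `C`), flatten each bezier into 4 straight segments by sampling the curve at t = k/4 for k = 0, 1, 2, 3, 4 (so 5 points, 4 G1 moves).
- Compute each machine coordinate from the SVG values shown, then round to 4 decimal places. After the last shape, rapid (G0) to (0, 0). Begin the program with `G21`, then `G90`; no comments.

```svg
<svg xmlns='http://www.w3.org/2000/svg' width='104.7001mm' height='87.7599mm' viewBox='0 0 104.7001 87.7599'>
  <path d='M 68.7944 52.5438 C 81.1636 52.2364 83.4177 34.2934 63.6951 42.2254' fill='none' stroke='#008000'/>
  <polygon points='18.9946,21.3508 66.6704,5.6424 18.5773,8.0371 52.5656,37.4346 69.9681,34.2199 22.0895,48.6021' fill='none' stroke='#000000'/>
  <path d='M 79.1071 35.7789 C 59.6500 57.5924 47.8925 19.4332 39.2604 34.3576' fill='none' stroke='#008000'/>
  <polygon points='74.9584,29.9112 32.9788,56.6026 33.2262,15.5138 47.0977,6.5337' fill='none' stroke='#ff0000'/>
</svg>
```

Since the viewBox matches the mm dimensions, user units are millimetres directly. The only transform is the Y-flip y_m = 87.7599 − y_svg.

Shape 1 is a cubic bezier drawn with `<path>`. Its stroke #008000 means score at S501, F2198. After flipping Y the toolpath is (68.7944,35.2161) → (75.9894,38.0735) → (78.2792,43.4651) → (74.5518,47.3118) → (63.6951,45.5345).

Shape 2 is a closed polygon drawn with `<polygon>`. Its stroke #000000 means cut at S810, F1108. After flipping Y the toolpath is (18.9946,66.4091) → (66.6704,82.1175) → (18.5773,79.7228) → (52.5656,50.3253) → (69.9681,53.5400) → (22.0895,39.1578) → (18.9946,66.4091), returning to the start.

Shape 3 is a cubic bezier drawn with `<path>`. Its stroke #008000 means score at S501, F2198. After flipping Y the toolpath is (79.1071,51.9810) → (65.8865,45.0993) → (55.1244,50.1082) → (46.3920,56.4089) → (39.2604,53.4023).

Shape 4 is a closed polygon drawn with `<polygon>`. Its stroke #ff0000 means engrave at S254, F2550. After flipping Y the toolpath is (74.9584,57.8487) → (32.9788,31.1573) → (33.2262,72.2461) → (47.0977,81.2262) → (74.9584,57.8487), returning to the start.

G21
G90
G0 X68.7944 Y35.2161
M3 S501
G1 X75.9894 Y38.0735 F2198
G1 X78.2792 Y43.4651 F2198
G1 X74.5518 Y47.3118 F2198
G1 X63.6951 Y45.5345 F2198
G0 X18.9946 Y66.4091
M3 S810
G1 X66.6704 Y82.1175 F1108
G1 X18.5773 Y79.7228 F1108
G1 X52.5656 Y50.3253 F1108
G1 X69.9681 Y53.5400 F1108
G1 X22.0895 Y39.1578 F1108
G1 X18.9946 Y66.4091 F1108
G0 X79.1071 Y51.9810
M3 S501
G1 X65.8865 Y45.0993 F2198
G1 X55.1244 Y50.1082 F2198
G1 X46.3920 Y56.4089 F2198
G1 X39.2604 Y53.4023 F2198
G0 X74.9584 Y57.8487
M3 S254
G1 X32.9788 Y31.1573 F2550
G1 X33.2262 Y72.2461 F2550
G1 X47.0977 Y81.2262 F2550
G1 X74.9584 Y57.8487 F2550
M5
G0 X0.0000 Y0.0000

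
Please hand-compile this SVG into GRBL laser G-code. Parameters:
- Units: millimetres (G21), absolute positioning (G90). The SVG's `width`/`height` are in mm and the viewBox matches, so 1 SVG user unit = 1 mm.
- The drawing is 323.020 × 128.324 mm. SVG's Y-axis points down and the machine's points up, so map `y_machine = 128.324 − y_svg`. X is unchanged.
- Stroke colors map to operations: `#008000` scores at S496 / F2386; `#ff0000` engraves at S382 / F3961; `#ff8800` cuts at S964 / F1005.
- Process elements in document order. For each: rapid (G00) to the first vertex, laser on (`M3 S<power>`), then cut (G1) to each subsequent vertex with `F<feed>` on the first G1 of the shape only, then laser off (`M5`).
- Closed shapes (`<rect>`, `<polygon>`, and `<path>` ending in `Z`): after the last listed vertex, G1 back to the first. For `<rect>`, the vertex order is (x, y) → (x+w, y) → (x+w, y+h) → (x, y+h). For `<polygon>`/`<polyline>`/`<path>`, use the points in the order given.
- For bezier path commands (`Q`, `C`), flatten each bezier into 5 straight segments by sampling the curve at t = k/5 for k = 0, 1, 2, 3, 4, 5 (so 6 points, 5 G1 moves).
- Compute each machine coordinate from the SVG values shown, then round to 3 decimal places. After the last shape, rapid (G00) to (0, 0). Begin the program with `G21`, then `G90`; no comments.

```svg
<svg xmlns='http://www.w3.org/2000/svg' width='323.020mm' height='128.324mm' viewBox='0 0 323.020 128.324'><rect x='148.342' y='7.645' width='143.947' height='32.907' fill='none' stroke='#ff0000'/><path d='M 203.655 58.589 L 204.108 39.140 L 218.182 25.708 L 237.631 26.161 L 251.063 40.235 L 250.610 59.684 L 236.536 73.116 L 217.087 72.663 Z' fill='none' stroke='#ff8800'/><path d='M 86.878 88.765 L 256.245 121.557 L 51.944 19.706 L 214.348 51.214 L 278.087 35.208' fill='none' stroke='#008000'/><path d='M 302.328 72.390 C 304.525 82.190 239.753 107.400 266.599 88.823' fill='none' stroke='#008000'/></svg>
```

G21
G90
G00 X148.342 Y120.679
M3 S382
G1 X292.289 Y120.679 F3961
G1 X292.289 Y87.772
G1 X148.342 Y87.772
G1 X148.342 Y120.679
M5
G00 X203.655 Y69.735
M3 S964
G1 X204.108 Y89.184 F1005
G1 X218.182 Y102.616
G1 X237.631 Y102.163
G1 X251.063 Y88.089
G1 X250.610 Y68.640
G1 X236.536 Y55.208
G1 X217.087 Y55.661
G1 X203.655 Y69.735
M5
G00 X86.878 Y39.559
M3 S496
G1 X256.245 Y6.767 F2386
G1 X51.944 Y108.618
G1 X214.348 Y77.110
G1 X278.087 Y93.116
M5
G00 X302.328 Y55.934
M3 S496
G1 X296.879 Y48.678 F2386
G1 X282.969 Y40.566
G1 X268.211 Y34.438
G1 X260.217 Y33.136
G1 X266.599 Y39.501
M5
G00 X0.000 Y0.000

viewBox `0 0 323.020 128.324` with mm width/height → 1 unit = 1 mm. Flip: y_m = 128.324 − y_svg.

**Shape 1** — `<rect>` rectangle, stroke `#ff0000` → engrave (S382, F3961). Machine vertices: (148.342,120.679) → (292.289,120.679) → (292.289,87.772) → (148.342,87.772) → (148.342,120.679). Closed: final G1 returns to the first vertex.

**Shape 2** — `<path>` regular polygon, stroke `#ff8800` → cut (S964, F1005). Machine vertices: (203.655,69.735) → (204.108,89.184) → (218.182,102.616) → (237.631,102.163) → (251.063,88.089) → (250.610,68.640) → (236.536,55.208) → (217.087,55.661) → (203.655,69.735). Closed: final G1 returns to the first vertex.

**Shape 3** — `<path>` open polyline, stroke `#008000` → score (S496, F2386). Machine vertices: (86.878,39.559) → (256.245,6.767) → (51.944,108.618) → (214.348,77.110) → (278.087,93.116). Open path.

**Shape 4** — `<path>` cubic bezier, stroke `#008000` → score (S496, F2386). Control points (SVG): P0=(302.328,72.390), P1=(304.525,82.190), P2=(239.753,107.400), P3=(266.599,88.823); sampled at t=k/5. Machine vertices: (302.328,55.934) → (296.879,48.678) → (282.969,40.566) → (268.211,34.438) → (260.217,33.136) → (266.599,39.501). Open path.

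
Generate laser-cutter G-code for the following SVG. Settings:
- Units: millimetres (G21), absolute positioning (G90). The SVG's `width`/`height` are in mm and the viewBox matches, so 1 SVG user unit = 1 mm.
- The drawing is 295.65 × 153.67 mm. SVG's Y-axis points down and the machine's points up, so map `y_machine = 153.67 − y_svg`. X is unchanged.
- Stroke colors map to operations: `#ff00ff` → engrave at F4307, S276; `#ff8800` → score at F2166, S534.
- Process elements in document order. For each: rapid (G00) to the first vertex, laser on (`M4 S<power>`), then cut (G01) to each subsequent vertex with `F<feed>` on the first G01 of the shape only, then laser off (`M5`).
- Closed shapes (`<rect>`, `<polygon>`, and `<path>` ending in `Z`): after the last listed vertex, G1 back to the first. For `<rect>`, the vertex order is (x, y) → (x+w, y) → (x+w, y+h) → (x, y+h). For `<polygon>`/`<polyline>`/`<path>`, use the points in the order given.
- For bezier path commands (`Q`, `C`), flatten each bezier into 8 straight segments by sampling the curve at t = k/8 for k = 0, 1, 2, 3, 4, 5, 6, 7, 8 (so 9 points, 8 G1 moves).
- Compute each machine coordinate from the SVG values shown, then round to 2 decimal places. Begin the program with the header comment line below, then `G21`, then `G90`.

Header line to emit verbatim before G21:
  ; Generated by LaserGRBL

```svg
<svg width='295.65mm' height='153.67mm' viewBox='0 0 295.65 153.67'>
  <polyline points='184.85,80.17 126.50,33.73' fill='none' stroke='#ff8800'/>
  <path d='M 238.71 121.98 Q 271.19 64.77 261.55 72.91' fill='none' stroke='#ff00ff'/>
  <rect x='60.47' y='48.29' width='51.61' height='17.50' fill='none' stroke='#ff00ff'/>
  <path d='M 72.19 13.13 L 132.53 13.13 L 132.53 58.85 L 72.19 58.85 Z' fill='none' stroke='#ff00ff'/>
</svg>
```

viewBox `0 0 295.65 153.67` with mm width/height → 1 unit = 1 mm. Flip: y_m = 153.67 − y_svg.

**Shape 1** — `<polyline>` line segment, stroke `#ff8800` → score (S534, F2166). Machine vertices: (184.85,73.50) → (126.50,119.94). Open path.

**Shape 2** — `<path>` quadratic bezier, stroke `#ff00ff` → engrave (S276, F4307). Control points (SVG): P0=(238.71,121.98), P1=(271.19,64.77), P2=(261.55,72.91); sampled at t=k/8. Machine vertices: (238.71,31.69) → (246.17,44.97) → (252.32,56.21) → (257.15,65.41) → (260.66,72.56) → (262.86,77.68) → (263.74,80.75) → (263.30,81.77) → (261.55,80.76). Open path.

**Shape 3** — `<rect>` rectangle, stroke `#ff00ff` → engrave (S276, F4307). Machine vertices: (60.47,105.38) → (112.08,105.38) → (112.08,87.88) → (60.47,87.88) → (60.47,105.38). Closed: final G1 returns to the first vertex.

**Shape 4** — `<path>` rectangle, stroke `#ff00ff` → engrave (S276, F4307). Machine vertices: (72.19,140.54) → (132.53,140.54) → (132.53,94.82) → (72.19,94.82) → (72.19,140.54). Closed: final G1 returns to the first vertex.

; Generated by LaserGRBL
G21
G90
G00 X184.85 Y73.50
M4 S534
G01 X126.50 Y119.94 F2166
M5
G00 X238.71 Y31.69
M4 S276
G01 X246.17 Y44.97 F4307
G01 X252.32 Y56.21
G01 X257.15 Y65.41
G01 X260.66 Y72.56
G01 X262.86 Y77.68
G01 X263.74 Y80.75
G01 X263.30 Y81.77
G01 X261.55 Y80.76
M5
G00 X60.47 Y105.38
M4 S276
G01 X112.08 Y105.38 F4307
G01 X112.08 Y87.88
G01 X60.47 Y87.88
G01 X60.47 Y105.38
M5
G00 X72.19 Y140.54
M4 S276
G01 X132.53 Y140.54 F4307
G01 X132.53 Y94.82
G01 X72.19 Y94.82
G01 X72.19 Y140.54
M5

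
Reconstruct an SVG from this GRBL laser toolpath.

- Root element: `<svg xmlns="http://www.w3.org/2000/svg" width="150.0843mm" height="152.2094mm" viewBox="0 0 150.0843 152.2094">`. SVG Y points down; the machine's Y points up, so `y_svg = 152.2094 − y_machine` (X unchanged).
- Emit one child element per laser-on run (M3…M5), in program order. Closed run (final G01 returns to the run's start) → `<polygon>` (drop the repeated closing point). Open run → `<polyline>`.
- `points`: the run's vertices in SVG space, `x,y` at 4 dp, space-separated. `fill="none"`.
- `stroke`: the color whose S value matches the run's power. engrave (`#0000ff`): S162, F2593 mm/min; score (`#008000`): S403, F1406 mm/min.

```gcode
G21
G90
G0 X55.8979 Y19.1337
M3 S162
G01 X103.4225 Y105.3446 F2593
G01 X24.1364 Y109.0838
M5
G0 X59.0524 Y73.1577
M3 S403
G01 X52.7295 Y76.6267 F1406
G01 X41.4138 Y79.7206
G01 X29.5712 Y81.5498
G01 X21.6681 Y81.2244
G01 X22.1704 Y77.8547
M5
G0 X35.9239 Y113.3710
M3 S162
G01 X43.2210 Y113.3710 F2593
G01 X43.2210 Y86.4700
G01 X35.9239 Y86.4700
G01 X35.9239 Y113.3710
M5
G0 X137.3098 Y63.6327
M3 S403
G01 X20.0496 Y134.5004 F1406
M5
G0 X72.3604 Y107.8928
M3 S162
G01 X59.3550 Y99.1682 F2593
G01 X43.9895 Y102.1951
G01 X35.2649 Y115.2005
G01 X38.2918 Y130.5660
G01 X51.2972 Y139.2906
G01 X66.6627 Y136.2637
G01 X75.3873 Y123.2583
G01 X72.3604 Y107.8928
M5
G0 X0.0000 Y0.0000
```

Each laser-on run becomes one SVG element. Flip Y back into SVG space with y_svg = 152.2094 − y_machine.

Run 1: the run's S162 means `#0000ff` (engrave). The run is open, so emit a `<polyline>` with points (Y-flipped): 55.8979,133.0757 103.4225,46.8648 24.1364,43.1256.

Run 2: power S403 maps to stroke `#008000` (score). The run is open, so emit a `<polyline>` with points (Y-flipped): 59.0524,79.0517 52.7295,75.5827 41.4138,72.4888 29.5712,70.6596 21.6681,70.9850 22.1704,74.3547.

Run 3: S162 ⇒ engrave layer `#0000ff`. The run returns to its start, so emit a `<polygon>` with points (Y-flipped): 35.9239,38.8384 43.2210,38.8384 43.2210,65.7394 35.9239,65.7394.

Run 4: S403 ⇒ score layer `#008000`. The run is open, so emit a `<polyline>` with points (Y-flipped): 137.3098,88.5767 20.0496,17.7090.

Run 5: S162 ⇒ engrave layer `#0000ff`. The run returns to its start, so emit a `<polygon>` with points (Y-flipped): 72.3604,44.3166 59.3550,53.0412 43.9895,50.0143 35.2649,37.0089 38.2918,21.6434 51.2972,12.9188 66.6627,15.9457 75.3873,28.9511.

<svg xmlns="http://www.w3.org/2000/svg" width="150.0843mm" height="152.2094mm" viewBox="0 0 150.0843 152.2094">
  <polyline points="55.8979,133.0757 103.4225,46.8648 24.1364,43.1256" fill="none" stroke="#0000ff"/>
  <polyline points="59.0524,79.0517 52.7295,75.5827 41.4138,72.4888 29.5712,70.6596 21.6681,70.9850 22.1704,74.3547" fill="none" stroke="#008000"/>
  <polygon points="35.9239,38.8384 43.2210,38.8384 43.2210,65.7394 35.9239,65.7394" fill="none" stroke="#0000ff"/>
  <polyline points="137.3098,88.5767 20.0496,17.7090" fill="none" stroke="#008000"/>
  <polygon points="72.3604,44.3166 59.3550,53.0412 43.9895,50.0143 35.2649,37.0089 38.2918,21.6434 51.2972,12.9188 66.6627,15.9457 75.3873,28.9511" fill="none" stroke="#0000ff"/>
</svg>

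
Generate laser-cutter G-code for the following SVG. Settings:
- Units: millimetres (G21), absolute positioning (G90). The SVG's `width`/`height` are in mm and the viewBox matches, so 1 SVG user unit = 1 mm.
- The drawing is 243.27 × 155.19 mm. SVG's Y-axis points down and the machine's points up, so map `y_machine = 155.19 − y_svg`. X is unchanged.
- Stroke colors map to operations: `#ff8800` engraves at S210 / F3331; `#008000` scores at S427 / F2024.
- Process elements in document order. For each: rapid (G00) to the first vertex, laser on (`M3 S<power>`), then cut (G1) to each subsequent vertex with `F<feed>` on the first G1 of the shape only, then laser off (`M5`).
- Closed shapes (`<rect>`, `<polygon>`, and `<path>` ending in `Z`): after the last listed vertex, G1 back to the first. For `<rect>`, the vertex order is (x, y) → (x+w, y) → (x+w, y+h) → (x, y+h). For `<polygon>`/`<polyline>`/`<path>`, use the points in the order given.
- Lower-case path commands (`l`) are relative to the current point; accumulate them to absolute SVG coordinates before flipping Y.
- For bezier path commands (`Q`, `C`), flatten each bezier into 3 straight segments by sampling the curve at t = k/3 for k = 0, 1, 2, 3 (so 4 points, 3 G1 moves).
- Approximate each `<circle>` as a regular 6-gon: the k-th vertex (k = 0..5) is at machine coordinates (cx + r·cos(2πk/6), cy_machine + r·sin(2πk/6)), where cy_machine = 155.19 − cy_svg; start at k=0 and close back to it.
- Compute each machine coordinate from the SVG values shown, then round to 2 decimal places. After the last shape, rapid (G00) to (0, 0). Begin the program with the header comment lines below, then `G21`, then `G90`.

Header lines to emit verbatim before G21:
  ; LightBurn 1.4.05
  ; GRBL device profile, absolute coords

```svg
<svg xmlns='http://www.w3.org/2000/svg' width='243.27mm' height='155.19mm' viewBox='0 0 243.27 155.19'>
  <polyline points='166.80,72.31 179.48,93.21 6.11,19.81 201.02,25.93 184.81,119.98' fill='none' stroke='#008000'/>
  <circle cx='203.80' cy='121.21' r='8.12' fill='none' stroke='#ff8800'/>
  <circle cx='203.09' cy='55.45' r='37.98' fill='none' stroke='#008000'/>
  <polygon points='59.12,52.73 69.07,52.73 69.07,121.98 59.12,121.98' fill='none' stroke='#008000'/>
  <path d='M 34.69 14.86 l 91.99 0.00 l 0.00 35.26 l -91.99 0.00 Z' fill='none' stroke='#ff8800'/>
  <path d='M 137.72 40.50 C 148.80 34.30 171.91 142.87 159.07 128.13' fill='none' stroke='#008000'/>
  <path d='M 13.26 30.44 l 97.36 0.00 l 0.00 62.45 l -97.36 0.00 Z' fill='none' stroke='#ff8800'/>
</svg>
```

; LightBurn 1.4.05
; GRBL device profile, absolute coords
G21
G90
G00 X166.80 Y82.88
M3 S427
G1 X179.48 Y61.98 F2024
G1 X6.11 Y135.38
G1 X201.02 Y129.26
G1 X184.81 Y35.21
M5
G00 X211.92 Y33.98
M3 S210
G1 X207.86 Y41.01 F3331
G1 X199.74 Y41.01
G1 X195.68 Y33.98
G1 X199.74 Y26.95
G1 X207.86 Y26.95
G1 X211.92 Y33.98
M5
G00 X241.07 Y99.74
M3 S427
G1 X222.08 Y132.63 F2024
G1 X184.10 Y132.63
G1 X165.11 Y99.74
G1 X184.10 Y66.85
G1 X222.08 Y66.85
G1 X241.07 Y99.74
M5
G00 X59.12 Y102.46
M3 S427
G1 X69.07 Y102.46 F2024
G1 X69.07 Y33.21
G1 X59.12 Y33.21
G1 X59.12 Y102.46
M5
G00 X34.69 Y140.33
M3 S210
G1 X126.68 Y140.33 F3331
G1 X126.68 Y105.07
G1 X34.69 Y105.07
G1 X34.69 Y140.33
M5
G00 X137.72 Y114.69
M3 S427
G1 X151.03 Y91.45 F2024
G1 X161.70 Y44.61
G1 X159.07 Y27.06
M5
G00 X13.26 Y124.75
M3 S210
G1 X110.62 Y124.75 F3331
G1 X110.62 Y62.30
G1 X13.26 Y62.30
G1 X13.26 Y124.75
M5
G00 X0.00 Y0.00

viewBox `0 0 243.27 155.19` with mm width/height → 1 unit = 1 mm. Flip: y_m = 155.19 − y_svg.

**Shape 1** — `<polyline>` open polyline, stroke `#008000` → score (S427, F2024). Machine vertices: (166.80,82.88) → (179.48,61.98) → (6.11,135.38) → (201.02,129.26) → (184.81,35.21). Open path.

**Shape 2** — `<circle>` circle, stroke `#ff8800` → engrave (S210, F3331). Machine vertices: (211.92,33.98) → (207.86,41.01) → (199.74,41.01) → (195.68,33.98) → (199.74,26.95) → (207.86,26.95) → (211.92,33.98). Closed: final G1 returns to the first vertex.

**Shape 3** — `<circle>` circle, stroke `#008000` → score (S427, F2024). Machine vertices: (241.07,99.74) → (222.08,132.63) → (184.10,132.63) → (165.11,99.74) → (184.10,66.85) → (222.08,66.85) → (241.07,99.74). Closed: final G1 returns to the first vertex.

**Shape 4** — `<polygon>` rectangle, stroke `#008000` → score (S427, F2024). Machine vertices: (59.12,102.46) → (69.07,102.46) → (69.07,33.21) → (59.12,33.21) → (59.12,102.46). Closed: final G1 returns to the first vertex.

**Shape 5** — `<path>` rectangle, stroke `#ff8800` → engrave (S210, F3331). Machine vertices: (34.69,140.33) → (126.68,140.33) → (126.68,105.07) → (34.69,105.07) → (34.69,140.33). Closed: final G1 returns to the first vertex.

**Shape 6** — `<path>` cubic bezier, stroke `#008000` → score (S427, F2024). Control points (SVG): P0=(137.72,40.50), P1=(148.80,34.30), P2=(171.91,142.87), P3=(159.07,128.13); sampled at t=k/3. Machine vertices: (137.72,114.69) → (151.03,91.45) → (161.70,44.61) → (159.07,27.06). Open path.

**Shape 7** — `<path>` rectangle, stroke `#ff8800` → engrave (S210, F3331). Machine vertices: (13.26,124.75) → (110.62,124.75) → (110.62,62.30) → (13.26,62.30) → (13.26,124.75). Closed: final G1 returns to the first vertex.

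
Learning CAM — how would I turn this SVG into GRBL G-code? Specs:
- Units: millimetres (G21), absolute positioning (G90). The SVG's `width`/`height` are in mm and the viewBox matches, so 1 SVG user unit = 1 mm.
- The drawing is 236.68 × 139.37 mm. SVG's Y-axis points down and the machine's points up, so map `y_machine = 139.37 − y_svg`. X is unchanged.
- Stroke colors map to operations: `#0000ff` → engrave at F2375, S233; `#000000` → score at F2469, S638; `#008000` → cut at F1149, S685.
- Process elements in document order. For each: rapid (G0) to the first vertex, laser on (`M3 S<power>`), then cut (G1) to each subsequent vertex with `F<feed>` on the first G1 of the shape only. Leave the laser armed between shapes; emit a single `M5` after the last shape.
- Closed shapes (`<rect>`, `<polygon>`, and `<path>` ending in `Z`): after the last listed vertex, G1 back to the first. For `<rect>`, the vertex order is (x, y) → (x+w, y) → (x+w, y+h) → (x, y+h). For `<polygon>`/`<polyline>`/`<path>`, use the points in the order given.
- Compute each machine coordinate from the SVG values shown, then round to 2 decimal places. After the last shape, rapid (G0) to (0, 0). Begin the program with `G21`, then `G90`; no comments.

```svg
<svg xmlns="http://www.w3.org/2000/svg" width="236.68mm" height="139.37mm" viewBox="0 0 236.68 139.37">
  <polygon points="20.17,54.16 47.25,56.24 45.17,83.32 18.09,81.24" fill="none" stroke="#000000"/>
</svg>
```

G21
G90
G0 X20.17 Y85.21
M3 S638
G1 X47.25 Y83.13 F2469
G1 X45.17 Y56.05
G1 X18.09 Y58.13
G1 X20.17 Y85.21
M5
G0 X0.00 Y0.00

viewBox `0 0 236.68 139.37` with mm width/height → 1 unit = 1 mm. Flip: y_m = 139.37 − y_svg.

**Shape 1** — `<polygon>` regular polygon, stroke `#000000` → score (S638, F2469). Machine vertices: (20.17,85.21) → (47.25,83.13) → (45.17,56.05) → (18.09,58.13) → (20.17,85.21). Closed: final G1 returns to the first vertex.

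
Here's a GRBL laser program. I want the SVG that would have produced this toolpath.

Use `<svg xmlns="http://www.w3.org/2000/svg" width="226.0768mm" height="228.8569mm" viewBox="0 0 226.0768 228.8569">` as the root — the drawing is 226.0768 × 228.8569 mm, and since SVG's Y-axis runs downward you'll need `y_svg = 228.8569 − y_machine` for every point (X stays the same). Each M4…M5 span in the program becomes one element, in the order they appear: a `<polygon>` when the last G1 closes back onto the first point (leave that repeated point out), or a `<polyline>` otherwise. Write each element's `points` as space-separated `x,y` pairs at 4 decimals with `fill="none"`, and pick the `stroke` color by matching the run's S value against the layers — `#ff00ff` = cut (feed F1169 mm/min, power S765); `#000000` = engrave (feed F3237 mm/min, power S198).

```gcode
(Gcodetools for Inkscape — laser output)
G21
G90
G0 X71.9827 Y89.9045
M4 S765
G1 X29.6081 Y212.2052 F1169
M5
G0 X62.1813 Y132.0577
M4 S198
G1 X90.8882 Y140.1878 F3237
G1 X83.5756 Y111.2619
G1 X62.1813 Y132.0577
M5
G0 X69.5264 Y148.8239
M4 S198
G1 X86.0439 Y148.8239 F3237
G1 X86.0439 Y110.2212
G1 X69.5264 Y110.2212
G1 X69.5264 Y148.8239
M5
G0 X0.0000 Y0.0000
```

<svg xmlns="http://www.w3.org/2000/svg" width="226.0768mm" height="228.8569mm" viewBox="0 0 226.0768 228.8569">
  <polyline points="71.9827,138.9524 29.6081,16.6517" fill="none" stroke="#ff00ff"/>
  <polygon points="62.1813,96.7992 90.8882,88.6691 83.5756,117.5950" fill="none" stroke="#000000"/>
  <polygon points="69.5264,80.0330 86.0439,80.0330 86.0439,118.6357 69.5264,118.6357" fill="none" stroke="#000000"/>
</svg>

Each laser-on run becomes one SVG element. Flip Y back into SVG space with y_svg = 228.8569 − y_machine.

Run 1: power S765 maps to stroke `#ff00ff` (cut). The run is open, so emit a `<polyline>` with points (Y-flipped): 71.9827,138.9524 29.6081,16.6517.

Run 2: the run's S198 means `#000000` (engrave). The run returns to its start, so emit a `<polygon>` with points (Y-flipped): 62.1813,96.7992 90.8882,88.6691 83.5756,117.5950.

Run 3: S198 ⇒ engrave layer `#000000`. The run returns to its start, so emit a `<polygon>` with points (Y-flipped): 69.5264,80.0330 86.0439,80.0330 86.0439,118.6357 69.5264,118.6357.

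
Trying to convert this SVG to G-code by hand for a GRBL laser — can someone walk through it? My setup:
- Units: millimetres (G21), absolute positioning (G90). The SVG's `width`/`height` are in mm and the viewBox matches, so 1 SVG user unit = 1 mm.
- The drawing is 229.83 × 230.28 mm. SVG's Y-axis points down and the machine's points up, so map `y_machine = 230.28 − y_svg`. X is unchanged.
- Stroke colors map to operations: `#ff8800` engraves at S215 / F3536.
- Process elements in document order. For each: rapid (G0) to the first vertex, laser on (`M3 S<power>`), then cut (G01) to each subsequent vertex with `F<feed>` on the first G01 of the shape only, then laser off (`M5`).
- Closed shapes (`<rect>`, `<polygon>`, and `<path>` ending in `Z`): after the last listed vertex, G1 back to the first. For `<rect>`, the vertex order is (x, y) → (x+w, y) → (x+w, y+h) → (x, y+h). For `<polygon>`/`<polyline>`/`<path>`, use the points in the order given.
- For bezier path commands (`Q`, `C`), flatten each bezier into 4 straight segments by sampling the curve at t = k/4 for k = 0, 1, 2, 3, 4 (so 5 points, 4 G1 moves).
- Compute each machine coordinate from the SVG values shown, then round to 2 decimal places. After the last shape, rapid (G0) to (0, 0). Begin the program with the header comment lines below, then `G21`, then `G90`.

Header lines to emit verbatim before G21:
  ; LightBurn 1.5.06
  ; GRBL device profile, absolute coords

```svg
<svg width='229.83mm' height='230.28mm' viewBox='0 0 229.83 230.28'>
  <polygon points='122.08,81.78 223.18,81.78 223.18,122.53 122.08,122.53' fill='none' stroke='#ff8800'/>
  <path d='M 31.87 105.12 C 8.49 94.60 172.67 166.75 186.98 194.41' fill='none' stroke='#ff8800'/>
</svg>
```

1 u = 1 mm; y_m = 230.28 − y.

[1] `<polygon>` rectangle, #ff8800→engrave S215 F3536: (122.08,148.50) → (223.18,148.50) → (223.18,107.75) → (122.08,107.75) → (122.08,148.50) (closed)

[2] `<path>` cubic bezier, #ff8800→engrave S215 F3536: (31.87,125.16) → (44.23,119.54) → (95.29,94.83) → (153.42,62.97) → (186.98,35.87)

; LightBurn 1.5.06
; GRBL device profile, absolute coords
G21
G90
G0 X122.08 Y148.50
M3 S215
G01 X223.18 Y148.50 F3536
G01 X223.18 Y107.75
G01 X122.08 Y107.75
G01 X122.08 Y148.50
M5
G0 X31.87 Y125.16
M3 S215
G01 X44.23 Y119.54 F3536
G01 X95.29 Y94.83
G01 X153.42 Y62.97
G01 X186.98 Y35.87
M5
G0 X0.00 Y0.00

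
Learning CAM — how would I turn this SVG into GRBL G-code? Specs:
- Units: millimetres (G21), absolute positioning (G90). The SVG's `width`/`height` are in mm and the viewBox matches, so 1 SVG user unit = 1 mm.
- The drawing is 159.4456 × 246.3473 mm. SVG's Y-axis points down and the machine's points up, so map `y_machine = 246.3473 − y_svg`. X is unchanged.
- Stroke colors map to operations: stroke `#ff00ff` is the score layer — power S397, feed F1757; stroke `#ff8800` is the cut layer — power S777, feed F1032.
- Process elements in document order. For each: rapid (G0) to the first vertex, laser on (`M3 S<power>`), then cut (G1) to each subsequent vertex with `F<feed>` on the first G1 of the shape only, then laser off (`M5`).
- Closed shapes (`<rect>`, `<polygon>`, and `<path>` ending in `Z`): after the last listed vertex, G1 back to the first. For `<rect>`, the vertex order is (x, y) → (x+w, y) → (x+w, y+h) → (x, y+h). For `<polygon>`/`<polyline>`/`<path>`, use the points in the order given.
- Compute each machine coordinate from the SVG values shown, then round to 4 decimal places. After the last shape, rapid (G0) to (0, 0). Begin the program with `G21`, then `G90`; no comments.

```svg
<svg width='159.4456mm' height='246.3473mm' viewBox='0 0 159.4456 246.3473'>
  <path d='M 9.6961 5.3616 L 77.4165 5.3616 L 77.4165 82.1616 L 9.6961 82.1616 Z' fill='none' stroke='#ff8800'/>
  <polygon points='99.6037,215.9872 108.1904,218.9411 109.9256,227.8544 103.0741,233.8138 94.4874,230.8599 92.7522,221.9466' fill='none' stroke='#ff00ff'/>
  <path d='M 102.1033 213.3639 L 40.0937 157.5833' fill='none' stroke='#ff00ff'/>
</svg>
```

G21
G90
G0 X9.6961 Y240.9857
M3 S777
G1 X77.4165 Y240.9857 F1032
G1 X77.4165 Y164.1857
G1 X9.6961 Y164.1857
G1 X9.6961 Y240.9857
M5
G0 X99.6037 Y30.3601
M3 S397
G1 X108.1904 Y27.4062 F1757
G1 X109.9256 Y18.4929
G1 X103.0741 Y12.5335
G1 X94.4874 Y15.4874
G1 X92.7522 Y24.4007
G1 X99.6037 Y30.3601
M5
G0 X102.1033 Y32.9834
M3 S397
G1 X40.0937 Y88.7640 F1757
M5
G0 X0.0000 Y0.0000

1 u = 1 mm; y_m = 246.3473 − y.

[1] `<path>` rectangle, #ff8800→cut S777 F1032: (9.6961,240.9857) → (77.4165,240.9857) → (77.4165,164.1857) → (9.6961,164.1857) → (9.6961,240.9857) (closed)

[2] `<polygon>` regular polygon, #ff00ff→score S397 F1757: (99.6037,30.3601) → (108.1904,27.4062) → (109.9256,18.4929) → (103.0741,12.5335) → (94.4874,15.4874) → (92.7522,24.4007) → (99.6037,30.3601) (closed)

[3] `<path>` line segment, #ff00ff→score S397 F1757: (102.1033,32.9834) → (40.0937,88.7640)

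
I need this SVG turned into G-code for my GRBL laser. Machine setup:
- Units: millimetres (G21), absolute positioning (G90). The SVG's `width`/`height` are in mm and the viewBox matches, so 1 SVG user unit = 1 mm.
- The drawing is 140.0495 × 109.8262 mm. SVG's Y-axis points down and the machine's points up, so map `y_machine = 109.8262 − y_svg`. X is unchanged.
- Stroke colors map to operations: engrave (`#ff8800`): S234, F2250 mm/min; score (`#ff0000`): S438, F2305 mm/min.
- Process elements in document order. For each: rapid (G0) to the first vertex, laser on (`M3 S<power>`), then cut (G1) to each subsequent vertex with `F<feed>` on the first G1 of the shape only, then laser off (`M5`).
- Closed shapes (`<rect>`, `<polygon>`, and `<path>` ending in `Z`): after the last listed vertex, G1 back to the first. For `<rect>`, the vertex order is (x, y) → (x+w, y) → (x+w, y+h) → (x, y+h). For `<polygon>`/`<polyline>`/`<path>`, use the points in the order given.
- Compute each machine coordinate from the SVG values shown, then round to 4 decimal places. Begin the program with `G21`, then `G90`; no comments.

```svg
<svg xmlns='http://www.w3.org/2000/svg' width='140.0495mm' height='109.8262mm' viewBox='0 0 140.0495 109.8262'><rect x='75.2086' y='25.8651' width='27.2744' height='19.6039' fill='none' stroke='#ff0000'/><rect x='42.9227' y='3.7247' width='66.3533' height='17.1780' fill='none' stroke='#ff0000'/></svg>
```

G21
G90
G0 X75.2086 Y83.9611
M3 S438
G1 X102.4830 Y83.9611 F2305
G1 X102.4830 Y64.3572
G1 X75.2086 Y64.3572
G1 X75.2086 Y83.9611
M5
G0 X42.9227 Y106.1015
M3 S438
G1 X109.2760 Y106.1015 F2305
G1 X109.2760 Y88.9235
G1 X42.9227 Y88.9235
G1 X42.9227 Y106.1015
M5

Since the viewBox matches the mm dimensions, user units are millimetres directly. The only transform is the Y-flip y_m = 109.8262 − y_svg.

Shape 1 is a rectangle drawn with `<rect>`. Its stroke #ff0000 means score at S438, F2305. After flipping Y the toolpath is (75.2086,83.9611) → (102.4830,83.9611) → (102.4830,64.3572) → (75.2086,64.3572) → (75.2086,83.9611), returning to the start.

Shape 2 is a rectangle drawn with `<rect>`. Its stroke #ff0000 means score at S438, F2305. After flipping Y the toolpath is (42.9227,106.1015) → (109.2760,106.1015) → (109.2760,88.9235) → (42.9227,88.9235) → (42.9227,106.1015), returning to the start.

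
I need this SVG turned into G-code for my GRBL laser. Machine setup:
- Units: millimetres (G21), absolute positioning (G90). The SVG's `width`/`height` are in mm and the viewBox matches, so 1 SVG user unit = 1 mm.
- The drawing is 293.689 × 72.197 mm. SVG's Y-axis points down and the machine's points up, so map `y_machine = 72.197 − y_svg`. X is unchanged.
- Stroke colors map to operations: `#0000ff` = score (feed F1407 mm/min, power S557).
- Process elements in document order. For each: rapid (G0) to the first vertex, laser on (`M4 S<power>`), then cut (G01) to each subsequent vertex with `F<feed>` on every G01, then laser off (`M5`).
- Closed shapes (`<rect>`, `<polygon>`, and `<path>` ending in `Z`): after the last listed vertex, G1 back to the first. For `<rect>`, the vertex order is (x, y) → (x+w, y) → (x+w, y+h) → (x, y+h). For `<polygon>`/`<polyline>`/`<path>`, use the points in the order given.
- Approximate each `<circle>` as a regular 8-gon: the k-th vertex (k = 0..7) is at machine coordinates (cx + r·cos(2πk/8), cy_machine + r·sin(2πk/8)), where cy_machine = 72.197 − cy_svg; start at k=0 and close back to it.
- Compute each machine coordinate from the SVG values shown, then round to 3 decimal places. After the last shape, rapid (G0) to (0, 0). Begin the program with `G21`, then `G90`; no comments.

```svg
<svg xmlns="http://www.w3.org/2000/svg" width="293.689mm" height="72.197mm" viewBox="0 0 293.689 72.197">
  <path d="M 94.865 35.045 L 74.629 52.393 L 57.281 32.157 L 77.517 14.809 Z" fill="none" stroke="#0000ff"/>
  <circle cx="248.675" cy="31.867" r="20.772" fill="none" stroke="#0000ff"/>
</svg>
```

G21
G90
G0 X94.865 Y37.152
M4 S557
G01 X74.629 Y19.804 F1407
G01 X57.281 Y40.040 F1407
G01 X77.517 Y57.388 F1407
G01 X94.865 Y37.152 F1407
M5
G0 X269.447 Y40.330
M4 S557
G01 X263.363 Y55.018 F1407
G01 X248.675 Y61.102 F1407
G01 X233.987 Y55.018 F1407
G01 X227.903 Y40.330 F1407
G01 X233.987 Y25.642 F1407
G01 X248.675 Y19.558 F1407
G01 X263.363 Y25.642 F1407
G01 X269.447 Y40.330 F1407
M5
G0 X0.000 Y0.000

1 u = 1 mm; y_m = 72.197 − y.

[1] `<path>` regular polygon, #0000ff→score S557 F1407: (94.865,37.152) → (74.629,19.804) → (57.281,40.040) → (77.517,57.388) → (94.865,37.152) (closed)

[2] `<circle>` circle, #0000ff→score S557 F1407: (269.447,40.330) → (263.363,55.018) → (248.675,61.102) → (233.987,55.018) → (227.903,40.330) → (233.987,25.642) → (248.675,19.558) → (263.363,25.642) → (269.447,40.330) (closed)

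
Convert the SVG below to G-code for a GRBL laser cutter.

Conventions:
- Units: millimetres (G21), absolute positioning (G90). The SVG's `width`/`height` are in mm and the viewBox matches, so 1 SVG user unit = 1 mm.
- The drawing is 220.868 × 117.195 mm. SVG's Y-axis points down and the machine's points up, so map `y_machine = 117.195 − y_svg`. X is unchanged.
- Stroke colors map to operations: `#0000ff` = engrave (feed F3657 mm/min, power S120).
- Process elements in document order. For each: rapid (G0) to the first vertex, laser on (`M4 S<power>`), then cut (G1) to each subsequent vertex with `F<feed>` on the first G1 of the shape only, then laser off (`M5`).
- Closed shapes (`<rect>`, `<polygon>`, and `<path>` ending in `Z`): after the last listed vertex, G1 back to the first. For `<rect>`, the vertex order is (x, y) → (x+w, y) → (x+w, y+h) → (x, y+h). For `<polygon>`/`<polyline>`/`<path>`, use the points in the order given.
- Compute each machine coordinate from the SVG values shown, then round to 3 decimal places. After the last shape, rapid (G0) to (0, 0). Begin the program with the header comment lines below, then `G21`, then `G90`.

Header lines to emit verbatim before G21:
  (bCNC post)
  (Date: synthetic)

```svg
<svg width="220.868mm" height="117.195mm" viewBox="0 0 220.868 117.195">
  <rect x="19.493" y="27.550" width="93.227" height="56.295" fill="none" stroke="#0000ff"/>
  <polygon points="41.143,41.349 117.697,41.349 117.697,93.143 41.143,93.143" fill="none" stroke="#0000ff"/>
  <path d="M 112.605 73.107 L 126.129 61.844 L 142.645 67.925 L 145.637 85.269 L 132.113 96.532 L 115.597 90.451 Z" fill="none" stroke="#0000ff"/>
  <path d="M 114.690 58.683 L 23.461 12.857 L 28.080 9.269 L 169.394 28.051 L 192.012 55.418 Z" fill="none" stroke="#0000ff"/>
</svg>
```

(bCNC post)
(Date: synthetic)
G21
G90
G0 X19.493 Y89.645
M4 S120
G1 X112.720 Y89.645 F3657
G1 X112.720 Y33.350
G1 X19.493 Y33.350
G1 X19.493 Y89.645
M5
G0 X41.143 Y75.846
M4 S120
G1 X117.697 Y75.846 F3657
G1 X117.697 Y24.052
G1 X41.143 Y24.052
G1 X41.143 Y75.846
M5
G0 X112.605 Y44.088
M4 S120
G1 X126.129 Y55.351 F3657
G1 X142.645 Y49.270
G1 X145.637 Y31.926
G1 X132.113 Y20.663
G1 X115.597 Y26.744
G1 X112.605 Y44.088
M5
G0 X114.690 Y58.512
M4 S120
G1 X23.461 Y104.338 F3657
G1 X28.080 Y107.926
G1 X169.394 Y89.144
G1 X192.012 Y61.777
G1 X114.690 Y58.512
M5
G0 X0.000 Y0.000

Since the viewBox matches the mm dimensions, user units are millimetres directly. The only transform is the Y-flip y_m = 117.195 − y_svg.

Shape 1 is a rectangle drawn with `<rect>`. Its stroke #0000ff means engrave at S120, F3657. After flipping Y the toolpath is (19.493,89.645) → (112.720,89.645) → (112.720,33.350) → (19.493,33.350) → (19.493,89.645), returning to the start.

Shape 2 is a rectangle drawn with `<polygon>`. Its stroke #0000ff means engrave at S120, F3657. After flipping Y the toolpath is (41.143,75.846) → (117.697,75.846) → (117.697,24.052) → (41.143,24.052) → (41.143,75.846), returning to the start.

Shape 3 is a regular polygon drawn with `<path>`. Its stroke #0000ff means engrave at S120, F3657. After flipping Y the toolpath is (112.605,44.088) → (126.129,55.351) → (142.645,49.270) → (145.637,31.926) → (132.113,20.663) → (115.597,26.744) → (112.605,44.088), returning to the start.

Shape 4 is a closed polygon drawn with `<path>`. Its stroke #0000ff means engrave at S120, F3657. After flipping Y the toolpath is (114.690,58.512) → (23.461,104.338) → (28.080,107.926) → (169.394,89.144) → (192.012,61.777) → (114.690,58.512), returning to the start.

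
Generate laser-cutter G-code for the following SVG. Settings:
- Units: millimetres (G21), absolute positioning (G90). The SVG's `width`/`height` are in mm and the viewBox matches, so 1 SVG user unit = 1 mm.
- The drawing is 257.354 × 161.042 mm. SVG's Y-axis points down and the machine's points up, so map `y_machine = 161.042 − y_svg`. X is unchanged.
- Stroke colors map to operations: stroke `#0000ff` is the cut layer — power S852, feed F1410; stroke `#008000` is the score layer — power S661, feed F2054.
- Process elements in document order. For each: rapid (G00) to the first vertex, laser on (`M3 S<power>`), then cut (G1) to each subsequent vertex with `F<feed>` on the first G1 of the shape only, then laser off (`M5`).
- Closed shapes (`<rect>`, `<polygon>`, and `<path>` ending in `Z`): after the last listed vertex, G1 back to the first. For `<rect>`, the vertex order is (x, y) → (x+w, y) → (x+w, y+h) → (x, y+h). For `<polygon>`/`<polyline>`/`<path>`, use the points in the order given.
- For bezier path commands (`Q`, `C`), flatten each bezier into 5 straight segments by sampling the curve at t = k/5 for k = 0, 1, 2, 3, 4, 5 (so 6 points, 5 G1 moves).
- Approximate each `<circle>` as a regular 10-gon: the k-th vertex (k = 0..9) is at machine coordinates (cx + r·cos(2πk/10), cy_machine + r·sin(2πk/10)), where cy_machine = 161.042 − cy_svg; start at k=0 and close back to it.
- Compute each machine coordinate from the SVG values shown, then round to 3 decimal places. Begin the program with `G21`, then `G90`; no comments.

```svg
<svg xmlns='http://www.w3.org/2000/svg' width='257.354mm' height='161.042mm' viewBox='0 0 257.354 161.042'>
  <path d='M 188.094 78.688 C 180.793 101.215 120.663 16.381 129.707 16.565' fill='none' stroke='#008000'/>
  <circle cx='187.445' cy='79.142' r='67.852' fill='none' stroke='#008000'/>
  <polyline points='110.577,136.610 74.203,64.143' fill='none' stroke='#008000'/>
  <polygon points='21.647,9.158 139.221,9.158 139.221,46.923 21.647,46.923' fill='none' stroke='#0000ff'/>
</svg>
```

1 u = 1 mm; y_m = 161.042 − y.

[1] `<path>` cubic bezier, #008000→score S661 F2054: (188.094,82.354) → (178.350,80.182) → (161.783,94.543) → (144.250,116.201) → (131.605,135.924) → (129.707,144.477)

[2] `<circle>` circle, #008000→score S661 F2054: (255.297,81.900) → (242.338,121.782) → (208.412,146.431) → (166.478,146.431) → (132.552,121.782) → (119.593,81.900) → (132.552,42.018) → (166.478,17.369) → (208.412,17.369) → (242.338,42.018) → (255.297,81.900) (closed)

[3] `<polyline>` line segment, #008000→score S661 F2054: (110.577,24.432) → (74.203,96.899)

[4] `<polygon>` rectangle, #0000ff→cut S852 F1410: (21.647,151.884) → (139.221,151.884) → (139.221,114.119) → (21.647,114.119) → (21.647,151.884) (closed)

G21
G90
G00 X188.094 Y82.354
M3 S661
G1 X178.350 Y80.182 F2054
G1 X161.783 Y94.543
G1 X144.250 Y116.201
G1 X131.605 Y135.924
G1 X129.707 Y144.477
M5
G00 X255.297 Y81.900
M3 S661
G1 X242.338 Y121.782 F2054
G1 X208.412 Y146.431
G1 X166.478 Y146.431
G1 X132.552 Y121.782
G1 X119.593 Y81.900
G1 X132.552 Y42.018
G1 X166.478 Y17.369
G1 X208.412 Y17.369
G1 X242.338 Y42.018
G1 X255.297 Y81.900
M5
G00 X110.577 Y24.432
M3 S661
G1 X74.203 Y96.899 F2054
M5
G00 X21.647 Y151.884
M3 S852
G1 X139.221 Y151.884 F1410
G1 X139.221 Y114.119
G1 X21.647 Y114.119
G1 X21.647 Y151.884
M5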